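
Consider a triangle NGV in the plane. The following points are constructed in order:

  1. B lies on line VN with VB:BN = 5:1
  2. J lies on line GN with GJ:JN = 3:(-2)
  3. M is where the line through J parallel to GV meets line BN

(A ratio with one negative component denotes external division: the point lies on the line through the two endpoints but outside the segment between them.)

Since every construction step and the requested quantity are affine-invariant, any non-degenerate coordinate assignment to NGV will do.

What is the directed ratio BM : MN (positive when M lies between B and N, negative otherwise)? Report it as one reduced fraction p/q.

Choose coordinates N = (0, 0), G = (1, 0), V = (0, 1).
1. B lies on line VN with VB:BN = 5:1 ⇒ B = (0, 1/6)
2. J lies on line GN with GJ:JN = 3:(-2) ⇒ J = (-2, 0)
3. M is where the line through J parallel to GV meets line BN ⇒ M = (0, -2)
M = B + t·(N−B) with t = 13, so BM:MN = t:(1−t) = 13:-12

BM:MN = -13/12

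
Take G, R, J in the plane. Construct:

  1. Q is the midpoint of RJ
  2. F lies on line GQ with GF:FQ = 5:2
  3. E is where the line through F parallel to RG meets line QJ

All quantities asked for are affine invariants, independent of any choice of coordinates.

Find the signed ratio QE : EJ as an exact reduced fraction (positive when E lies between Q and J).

QE:EJ = -2/9

Set G = (0, 0), R = (1, 0), J = (0, 1); any affine frame gives the same invariant.
1. Q is the midpoint of RJ ⇒ Q = (1/2, 1/2)
2. F lies on line GQ with GF:FQ = 5:2 ⇒ F = (5/14, 5/14)
3. E is where the line through F parallel to RG meets line QJ ⇒ E = (9/14, 5/14)
E = Q + t·(J−Q) with t = -2/7, so QE:EJ = t:(1−t) = -2/7:9/7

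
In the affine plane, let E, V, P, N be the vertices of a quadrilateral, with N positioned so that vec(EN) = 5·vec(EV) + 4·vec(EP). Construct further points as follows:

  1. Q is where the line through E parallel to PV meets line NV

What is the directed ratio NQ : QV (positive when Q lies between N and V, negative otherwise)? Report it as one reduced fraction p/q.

NQ:QV = -9

Assign E = (0, 0), V = (1, 0), P = (0, 1), N = (5, 4) — the answer is frame-independent, so this choice is without loss of generality.
1. Q is where the line through E parallel to PV meets line NV ⇒ Q = (1/2, -1/2)
Q = N + t·(V−N) with t = 9/8, so NQ:QV = t:(1−t) = 9/8:-1/8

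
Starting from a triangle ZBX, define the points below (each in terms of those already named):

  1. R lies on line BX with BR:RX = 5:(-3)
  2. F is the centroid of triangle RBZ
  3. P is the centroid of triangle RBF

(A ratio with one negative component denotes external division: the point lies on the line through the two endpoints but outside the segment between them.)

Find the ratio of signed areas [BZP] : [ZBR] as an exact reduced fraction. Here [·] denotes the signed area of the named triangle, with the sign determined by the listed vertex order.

Set Z = (0, 0), B = (1, 0), X = (0, 1); any affine frame gives the same invariant.
1. R lies on line BX with BR:RX = 5:(-3) ⇒ R = (-3/2, 5/2)
2. F is the centroid of triangle RBZ ⇒ F = (-1/6, 5/6)
3. P is the centroid of triangle RBF ⇒ P = (-2/9, 10/9)
2·[BZP] = -10/9, 2·[ZBR] = 5/2
[BZP]:[ZBR] = -10/9:5/2 = -4/9

[BZP]:[ZBR] = -4/9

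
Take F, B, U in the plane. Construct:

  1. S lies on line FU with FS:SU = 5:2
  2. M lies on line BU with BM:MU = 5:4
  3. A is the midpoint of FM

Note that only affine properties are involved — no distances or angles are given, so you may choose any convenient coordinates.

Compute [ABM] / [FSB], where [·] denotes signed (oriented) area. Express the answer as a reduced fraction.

[ABM]:[FSB] = -7/18

Set F = (0, 0), B = (1, 0), U = (0, 1); any affine frame gives the same invariant.
1. S lies on line FU with FS:SU = 5:2 ⇒ S = (0, 5/7)
2. M lies on line BU with BM:MU = 5:4 ⇒ M = (4/9, 5/9)
3. A is the midpoint of FM ⇒ A = (2/9, 5/18)
2·[ABM] = 5/18, 2·[FSB] = -5/7
[ABM]:[FSB] = 5/18:-5/7 = -7/18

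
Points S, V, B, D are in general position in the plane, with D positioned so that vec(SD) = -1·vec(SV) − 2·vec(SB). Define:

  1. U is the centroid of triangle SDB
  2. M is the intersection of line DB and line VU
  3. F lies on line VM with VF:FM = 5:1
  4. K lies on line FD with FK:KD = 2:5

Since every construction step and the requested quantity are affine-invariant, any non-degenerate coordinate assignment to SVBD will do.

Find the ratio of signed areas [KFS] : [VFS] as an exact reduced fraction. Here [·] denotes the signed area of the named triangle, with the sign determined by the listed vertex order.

Assign S = (0, 0), V = (1, 0), B = (0, 1), D = (-1, -2) — the answer is frame-independent, so this choice is without loss of generality.
1. U is the centroid of triangle SDB ⇒ U = (-1/3, -1/3)
2. M is the intersection of line DB and line VU ⇒ M = (-5/11, -4/11)
3. F lies on line VM with VF:FM = 5:1 ⇒ F = (-7/33, -10/33)
4. K lies on line FD with FK:KD = 2:5 ⇒ K = (-101/231, -26/33)
2·[KFS] = -8/231, 2·[VFS] = -10/33
[KFS]:[VFS] = -8/231:-10/33 = 4/35

[KFS]:[VFS] = 4/35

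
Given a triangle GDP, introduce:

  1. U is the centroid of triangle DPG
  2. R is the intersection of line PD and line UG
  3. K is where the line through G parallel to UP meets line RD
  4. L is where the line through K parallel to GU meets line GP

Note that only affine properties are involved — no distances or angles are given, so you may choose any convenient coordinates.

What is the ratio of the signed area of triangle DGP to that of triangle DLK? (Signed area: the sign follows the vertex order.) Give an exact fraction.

Work in coordinates with G = (0, 0), D = (1, 0), P = (0, 1).
1. U is the centroid of triangle DPG ⇒ U = (1/3, 1/3)
2. R is the intersection of line PD and line UG ⇒ R = (1/2, 1/2)
3. K is where the line through G parallel to UP meets line RD ⇒ K = (-1, 2)
4. L is where the line through K parallel to GU meets line GP ⇒ L = (0, 3)
2·[DGP] = -1, 2·[DLK] = 4
[DGP]:[DLK] = -1:4 = -1/4

[DGP]:[DLK] = -1/4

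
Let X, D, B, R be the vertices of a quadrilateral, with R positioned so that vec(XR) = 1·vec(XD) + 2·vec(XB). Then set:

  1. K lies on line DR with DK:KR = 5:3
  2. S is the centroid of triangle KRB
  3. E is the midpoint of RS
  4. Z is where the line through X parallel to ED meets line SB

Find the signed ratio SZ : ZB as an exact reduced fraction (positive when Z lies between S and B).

SZ:ZB = -33/4

Assign X = (0, 0), D = (1, 0), B = (0, 1), R = (1, 2) — the answer is frame-independent, so this choice is without loss of generality.
1. K lies on line DR with DK:KR = 5:3 ⇒ K = (1, 5/4)
2. S is the centroid of triangle KRB ⇒ S = (2/3, 17/12)
3. E is the midpoint of RS ⇒ E = (5/6, 41/24)
4. Z is where the line through X parallel to ED meets line SB ⇒ Z = (-8/87, 82/87)
Z = S + t·(B−S) with t = 33/29, so SZ:ZB = t:(1−t) = 33/29:-4/29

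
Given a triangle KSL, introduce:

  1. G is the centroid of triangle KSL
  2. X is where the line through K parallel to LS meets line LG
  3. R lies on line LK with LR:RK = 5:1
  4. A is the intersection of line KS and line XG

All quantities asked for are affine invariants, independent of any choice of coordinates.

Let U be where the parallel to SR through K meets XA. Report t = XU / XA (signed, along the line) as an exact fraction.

t = 10/11

Work in coordinates with K = (0, 0), S = (1, 0), L = (0, 1).
1. G is the centroid of triangle KSL ⇒ G = (1/3, 1/3)
2. X is where the line through K parallel to LS meets line LG ⇒ X = (1, -1)
3. R lies on line LK with LR:RK = 5:1 ⇒ R = (0, 1/6)
4. A is the intersection of line KS and line XG ⇒ A = (1/2, 0)
through K parallel to SR: direction (-1, 1/6); meets XA at U = (6/11, -1/11)
U = X + t·(A−X) with t = 10/11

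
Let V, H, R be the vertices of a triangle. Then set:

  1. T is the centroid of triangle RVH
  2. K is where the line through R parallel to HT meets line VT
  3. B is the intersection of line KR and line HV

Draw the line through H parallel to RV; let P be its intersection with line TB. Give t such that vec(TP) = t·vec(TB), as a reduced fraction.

t = 2/5

Choose coordinates V = (0, 0), H = (1, 0), R = (0, 1).
1. T is the centroid of triangle RVH ⇒ T = (1/3, 1/3)
2. K is where the line through R parallel to HT meets line VT ⇒ K = (2/3, 2/3)
3. B is the intersection of line KR and line HV ⇒ B = (2, 0)
through H parallel to RV: direction (0, -1); meets TB at P = (1, 1/5)
P = T + t·(B−T) with t = 2/5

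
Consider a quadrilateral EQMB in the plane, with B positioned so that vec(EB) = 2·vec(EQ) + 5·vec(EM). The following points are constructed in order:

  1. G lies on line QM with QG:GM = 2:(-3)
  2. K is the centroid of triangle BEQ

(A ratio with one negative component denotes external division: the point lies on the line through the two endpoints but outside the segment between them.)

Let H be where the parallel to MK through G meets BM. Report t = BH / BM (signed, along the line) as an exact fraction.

Assign E = (0, 0), Q = (1, 0), M = (0, 1), B = (2, 5) — the answer is frame-independent, so this choice is without loss of generality.
1. G lies on line QM with QG:GM = 2:(-3) ⇒ G = (3, -2)
2. K is the centroid of triangle BEQ ⇒ K = (1, 5/3)
through G parallel to MK: direction (1, 2/3); meets BM at H = (-15/4, -13/2)
H = B + t·(M−B) with t = 23/8

t = 23/8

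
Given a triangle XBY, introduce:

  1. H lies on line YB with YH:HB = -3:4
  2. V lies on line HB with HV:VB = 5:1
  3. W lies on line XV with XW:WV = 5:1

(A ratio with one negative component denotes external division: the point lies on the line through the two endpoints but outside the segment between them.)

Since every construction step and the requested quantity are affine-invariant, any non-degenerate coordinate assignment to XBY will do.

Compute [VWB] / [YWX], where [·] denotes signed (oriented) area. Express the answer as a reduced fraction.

[VWB]:[YWX] = -2/5

Assign X = (0, 0), B = (1, 0), Y = (0, 1) — the answer is frame-independent, so this choice is without loss of generality.
1. H lies on line YB with YH:HB = -3:4 ⇒ H = (-3, 4)
2. V lies on line HB with HV:VB = 5:1 ⇒ V = (1/3, 2/3)
3. W lies on line XV with XW:WV = 5:1 ⇒ W = (5/18, 5/9)
2·[VWB] = 1/9, 2·[YWX] = -5/18
[VWB]:[YWX] = 1/9:-5/18 = -2/5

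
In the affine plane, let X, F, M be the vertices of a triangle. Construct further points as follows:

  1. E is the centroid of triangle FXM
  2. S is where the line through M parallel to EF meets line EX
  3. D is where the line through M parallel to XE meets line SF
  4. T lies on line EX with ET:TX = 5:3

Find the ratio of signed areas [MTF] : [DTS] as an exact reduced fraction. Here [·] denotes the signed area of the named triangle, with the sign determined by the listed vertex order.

Set X = (0, 0), F = (1, 0), M = (0, 1); any affine frame gives the same invariant.
1. E is the centroid of triangle FXM ⇒ E = (1/3, 1/3)
2. S is where the line through M parallel to EF meets line EX ⇒ S = (2/3, 2/3)
3. D is where the line through M parallel to XE meets line SF ⇒ D = (1/3, 4/3)
4. T lies on line EX with ET:TX = 5:3 ⇒ T = (1/8, 1/8)
2·[MTF] = 3/4, 2·[DTS] = 13/24
[MTF]:[DTS] = 3/4:13/24 = 18/13

[MTF]:[DTS] = 18/13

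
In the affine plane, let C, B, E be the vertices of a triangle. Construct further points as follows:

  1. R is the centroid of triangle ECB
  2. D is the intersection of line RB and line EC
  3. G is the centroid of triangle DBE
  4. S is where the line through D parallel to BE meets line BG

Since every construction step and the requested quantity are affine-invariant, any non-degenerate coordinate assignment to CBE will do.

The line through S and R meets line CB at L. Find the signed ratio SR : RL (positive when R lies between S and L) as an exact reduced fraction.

SR:RL = 7/2

Assign C = (0, 0), B = (1, 0), E = (0, 1) — the answer is frame-independent, so this choice is without loss of generality.
1. R is the centroid of triangle ECB ⇒ R = (1/3, 1/3)
2. D is the intersection of line RB and line EC ⇒ D = (0, 1/2)
3. G is the centroid of triangle DBE ⇒ G = (1/3, 1/2)
4. S is where the line through D parallel to BE meets line BG ⇒ S = (-1, 3/2)
line SR meets CB at L = (5/7, 0)
R = S + t·(L−S) with t = 7/9, so SR:RL = 7/9:2/9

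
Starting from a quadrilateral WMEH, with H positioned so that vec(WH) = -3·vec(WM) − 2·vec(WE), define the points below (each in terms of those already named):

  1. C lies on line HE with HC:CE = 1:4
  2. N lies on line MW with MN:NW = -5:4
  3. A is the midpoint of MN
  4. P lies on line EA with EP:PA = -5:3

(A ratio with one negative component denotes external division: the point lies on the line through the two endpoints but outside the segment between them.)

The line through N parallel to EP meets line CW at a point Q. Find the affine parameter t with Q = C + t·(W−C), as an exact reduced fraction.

t = -37/3

Work in coordinates with W = (0, 0), M = (1, 0), E = (0, 1), H = (-3, -2).
1. C lies on line HE with HC:CE = 1:4 ⇒ C = (-12/5, -7/5)
2. N lies on line MW with MN:NW = -5:4 ⇒ N = (-4, 0)
3. A is the midpoint of MN ⇒ A = (-3/2, 0)
4. P lies on line EA with EP:PA = -5:3 ⇒ P = (-15/4, -3/2)
through N parallel to EP: direction (-15/4, -5/2); meets CW at Q = (-32, -56/3)
Q = C + t·(W−C) with t = -37/3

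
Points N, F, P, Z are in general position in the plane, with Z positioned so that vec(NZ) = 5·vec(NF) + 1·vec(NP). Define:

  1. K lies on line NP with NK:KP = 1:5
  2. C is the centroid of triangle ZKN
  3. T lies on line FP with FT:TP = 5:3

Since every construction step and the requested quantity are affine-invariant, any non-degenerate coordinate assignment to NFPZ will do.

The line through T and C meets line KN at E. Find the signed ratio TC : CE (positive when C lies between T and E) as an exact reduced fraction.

Set N = (0, 0), F = (1, 0), P = (0, 1), Z = (5, 1); any affine frame gives the same invariant.
1. K lies on line NP with NK:KP = 1:5 ⇒ K = (0, 1/6)
2. C is the centroid of triangle ZKN ⇒ C = (5/3, 7/18)
3. T lies on line FP with FT:TP = 5:3 ⇒ T = (3/8, 5/8)
line TC meets KN at E = (0, 43/62)
C = T + t·(E−T) with t = -31/9, so TC:CE = -31/9:40/9

TC:CE = -31/40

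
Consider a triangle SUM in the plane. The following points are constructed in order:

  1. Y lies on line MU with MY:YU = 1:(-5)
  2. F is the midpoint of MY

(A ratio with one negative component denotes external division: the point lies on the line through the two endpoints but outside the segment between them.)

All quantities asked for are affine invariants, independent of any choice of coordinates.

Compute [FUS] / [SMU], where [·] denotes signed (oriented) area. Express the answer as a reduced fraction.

[FUS]:[SMU] = 9/8

Assign S = (0, 0), U = (1, 0), M = (0, 1) — the answer is frame-independent, so this choice is without loss of generality.
1. Y lies on line MU with MY:YU = 1:(-5) ⇒ Y = (-1/4, 5/4)
2. F is the midpoint of MY ⇒ F = (-1/8, 9/8)
2·[FUS] = -9/8, 2·[SMU] = -1
[FUS]:[SMU] = -9/8:-1 = 9/8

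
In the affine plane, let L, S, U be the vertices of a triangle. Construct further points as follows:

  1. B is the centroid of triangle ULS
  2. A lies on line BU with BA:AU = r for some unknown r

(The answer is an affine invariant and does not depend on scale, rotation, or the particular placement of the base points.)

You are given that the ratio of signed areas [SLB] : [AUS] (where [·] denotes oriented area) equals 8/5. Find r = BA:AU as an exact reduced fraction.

r = 3/5

Choose coordinates L = (0, 0), S = (1, 0), U = (0, 1).
1. B is the centroid of triangle ULS ⇒ B = (1/3, 1/3)
2. With BA:AU = r, write λ = r/(r+1) so A = B + λ·(U−B); A is affine-linear in λ
Every point depending on A is an affine combination of A and λ-independent points, so each such coordinate is linear in λ; the λ² term in each signed area is a multiple of (U−B)×(U−B) = 0, so 2·[SLB] and 2·[AUS] are each linear in λ. Evaluating at λ=0 and λ=1:
  2·[SLB] = -1/3,   2·[AUS] = 1/3·λ − 1/3
So [SLB]:[AUS] = (-1/3) / (1/3·λ − 1/3). Setting this equal to 8/5:
  -1/3 = 8/5·(1/3·λ − 1/3)  ⇒  λ = 3/8
Then r = λ/(1−λ) = (3/8)/(5/8) = 3/5. Check: with r = 3/5, A = (5/24, 7/12) and [SLB]:[AUS] = 8/5 as required.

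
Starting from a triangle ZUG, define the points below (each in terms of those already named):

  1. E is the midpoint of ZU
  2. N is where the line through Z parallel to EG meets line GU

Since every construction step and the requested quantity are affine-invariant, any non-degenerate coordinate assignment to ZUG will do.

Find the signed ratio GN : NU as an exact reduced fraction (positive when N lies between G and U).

Set Z = (0, 0), U = (1, 0), G = (0, 1); any affine frame gives the same invariant.
1. E is the midpoint of ZU ⇒ E = (1/2, 0)
2. N is where the line through Z parallel to EG meets line GU ⇒ N = (-1, 2)
N = G + t·(U−G) with t = -1, so GN:NU = t:(1−t) = -1:2

GN:NU = -1/2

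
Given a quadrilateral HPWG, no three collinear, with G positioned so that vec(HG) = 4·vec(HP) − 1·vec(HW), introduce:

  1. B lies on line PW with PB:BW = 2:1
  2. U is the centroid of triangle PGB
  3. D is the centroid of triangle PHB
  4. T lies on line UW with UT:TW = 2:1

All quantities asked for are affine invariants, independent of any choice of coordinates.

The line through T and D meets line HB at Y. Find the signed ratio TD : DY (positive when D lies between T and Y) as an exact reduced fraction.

TD:DY = -1/6

Assign H = (0, 0), P = (1, 0), W = (0, 1), G = (4, -1) — the answer is frame-independent, so this choice is without loss of generality.
1. B lies on line PW with PB:BW = 2:1 ⇒ B = (1/3, 2/3)
2. U is the centroid of triangle PGB ⇒ U = (16/9, -1/9)
3. D is the centroid of triangle PHB ⇒ D = (4/9, 2/9)
4. T lies on line UW with UT:TW = 2:1 ⇒ T = (16/27, 17/27)
line TD meets HB at Y = (4/3, 8/3)
D = T + t·(Y−T) with t = -1/5, so TD:DY = -1/5:6/5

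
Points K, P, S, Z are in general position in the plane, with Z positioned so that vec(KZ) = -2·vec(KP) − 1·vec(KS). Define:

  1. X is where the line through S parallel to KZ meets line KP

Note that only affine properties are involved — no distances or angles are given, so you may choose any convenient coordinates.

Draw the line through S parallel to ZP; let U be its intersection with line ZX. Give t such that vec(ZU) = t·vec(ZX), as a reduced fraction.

Assign K = (0, 0), P = (1, 0), S = (0, 1), Z = (-2, -1) — the answer is frame-independent, so this choice is without loss of generality.
1. X is where the line through S parallel to KZ meets line KP ⇒ X = (-2, 0)
through S parallel to ZP: direction (3, 1); meets ZX at U = (-2, 1/3)
U = Z + t·(X−Z) with t = 4/3

t = 4/3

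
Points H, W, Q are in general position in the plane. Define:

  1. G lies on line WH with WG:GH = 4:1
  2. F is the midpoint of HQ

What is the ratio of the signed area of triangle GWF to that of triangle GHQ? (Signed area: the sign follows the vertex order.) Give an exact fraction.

[GWF]:[GHQ] = -2

Assign H = (0, 0), W = (1, 0), Q = (0, 1) — the answer is frame-independent, so this choice is without loss of generality.
1. G lies on line WH with WG:GH = 4:1 ⇒ G = (1/5, 0)
2. F is the midpoint of HQ ⇒ F = (0, 1/2)
2·[GWF] = 2/5, 2·[GHQ] = -1/5
[GWF]:[GHQ] = 2/5:-1/5 = -2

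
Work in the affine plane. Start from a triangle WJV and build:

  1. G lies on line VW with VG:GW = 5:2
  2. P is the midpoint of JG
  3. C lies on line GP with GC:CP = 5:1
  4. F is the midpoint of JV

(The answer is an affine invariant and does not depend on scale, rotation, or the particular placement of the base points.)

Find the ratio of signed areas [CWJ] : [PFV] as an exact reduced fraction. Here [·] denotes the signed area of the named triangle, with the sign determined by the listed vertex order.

Choose coordinates W = (0, 0), J = (1, 0), V = (0, 1).
1. G lies on line VW with VG:GW = 5:2 ⇒ G = (0, 2/7)
2. P is the midpoint of JG ⇒ P = (1/2, 1/7)
3. C lies on line GP with GC:CP = 5:1 ⇒ C = (5/12, 1/6)
4. F is the midpoint of JV ⇒ F = (1/2, 1/2)
2·[CWJ] = 1/6, 2·[PFV] = 5/28
[CWJ]:[PFV] = 1/6:5/28 = 14/15

[CWJ]:[PFV] = 14/15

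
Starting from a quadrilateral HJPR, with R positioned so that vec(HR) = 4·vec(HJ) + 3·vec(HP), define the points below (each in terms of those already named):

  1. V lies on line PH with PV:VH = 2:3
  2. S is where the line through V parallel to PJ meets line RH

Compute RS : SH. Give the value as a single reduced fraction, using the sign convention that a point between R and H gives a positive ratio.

Set H = (0, 0), J = (1, 0), P = (0, 1), R = (4, 3); any affine frame gives the same invariant.
1. V lies on line PH with PV:VH = 2:3 ⇒ V = (0, 3/5)
2. S is where the line through V parallel to PJ meets line RH ⇒ S = (12/35, 9/35)
S = R + t·(H−R) with t = 32/35, so RS:SH = t:(1−t) = 32/35:3/35

RS:SH = 32/3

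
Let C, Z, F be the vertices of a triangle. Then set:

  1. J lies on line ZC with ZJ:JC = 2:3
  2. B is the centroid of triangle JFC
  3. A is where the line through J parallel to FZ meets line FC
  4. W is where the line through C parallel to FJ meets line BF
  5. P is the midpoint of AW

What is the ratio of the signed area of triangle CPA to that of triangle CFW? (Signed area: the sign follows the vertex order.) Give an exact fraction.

[CPA]:[CFW] = -3/10

Assign C = (0, 0), Z = (1, 0), F = (0, 1) — the answer is frame-independent, so this choice is without loss of generality.
1. J lies on line ZC with ZJ:JC = 2:3 ⇒ J = (3/5, 0)
2. B is the centroid of triangle JFC ⇒ B = (1/5, 1/3)
3. A is where the line through J parallel to FZ meets line FC ⇒ A = (0, 3/5)
4. W is where the line through C parallel to FJ meets line BF ⇒ W = (3/5, -1)
5. P is the midpoint of AW ⇒ P = (3/10, -1/5)
2·[CPA] = 9/50, 2·[CFW] = -3/5
[CPA]:[CFW] = 9/50:-3/5 = -3/10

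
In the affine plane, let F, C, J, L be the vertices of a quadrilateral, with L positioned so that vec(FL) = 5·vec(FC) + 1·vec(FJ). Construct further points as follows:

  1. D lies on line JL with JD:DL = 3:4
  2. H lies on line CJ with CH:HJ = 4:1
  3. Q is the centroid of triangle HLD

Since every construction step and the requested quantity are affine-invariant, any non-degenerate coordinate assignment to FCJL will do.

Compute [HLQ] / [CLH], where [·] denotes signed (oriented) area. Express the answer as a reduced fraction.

[HLQ]:[CLH] = 1/21

Assign F = (0, 0), C = (1, 0), J = (0, 1), L = (5, 1) — the answer is frame-independent, so this choice is without loss of generality.
1. D lies on line JL with JD:DL = 3:4 ⇒ D = (15/7, 1)
2. H lies on line CJ with CH:HJ = 4:1 ⇒ H = (1/5, 4/5)
3. Q is the centroid of triangle HLD ⇒ Q = (257/105, 14/15)
2·[HLQ] = 4/21, 2·[CLH] = 4
[HLQ]:[CLH] = 4/21:4 = 1/21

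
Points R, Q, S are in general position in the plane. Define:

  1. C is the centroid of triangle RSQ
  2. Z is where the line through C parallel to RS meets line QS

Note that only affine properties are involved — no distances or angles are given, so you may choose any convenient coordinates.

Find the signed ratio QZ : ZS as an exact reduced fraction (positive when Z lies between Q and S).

QZ:ZS = 2

Assign R = (0, 0), Q = (1, 0), S = (0, 1) — the answer is frame-independent, so this choice is without loss of generality.
1. C is the centroid of triangle RSQ ⇒ C = (1/3, 1/3)
2. Z is where the line through C parallel to RS meets line QS ⇒ Z = (1/3, 2/3)
Z = Q + t·(S−Q) with t = 2/3, so QZ:ZS = t:(1−t) = 2/3:1/3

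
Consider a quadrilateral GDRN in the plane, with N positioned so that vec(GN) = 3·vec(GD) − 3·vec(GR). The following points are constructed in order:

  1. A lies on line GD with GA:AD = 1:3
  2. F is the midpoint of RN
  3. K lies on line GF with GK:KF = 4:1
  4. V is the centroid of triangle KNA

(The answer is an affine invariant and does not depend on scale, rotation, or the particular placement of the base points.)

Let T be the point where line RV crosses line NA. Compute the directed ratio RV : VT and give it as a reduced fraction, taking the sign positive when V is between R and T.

Set G = (0, 0), D = (1, 0), R = (0, 1), N = (3, -3); any affine frame gives the same invariant.
1. A lies on line GD with GA:AD = 1:3 ⇒ A = (1/4, 0)
2. F is the midpoint of RN ⇒ F = (3/2, -1)
3. K lies on line GF with GK:KF = 4:1 ⇒ K = (6/5, -4/5)
4. V is the centroid of triangle KNA ⇒ V = (89/60, -19/15)
line RV meets NA at T = (178/107, -165/107)
V = R + t·(T−R) with t = 107/120, so RV:VT = 107/120:13/120

RV:VT = 107/13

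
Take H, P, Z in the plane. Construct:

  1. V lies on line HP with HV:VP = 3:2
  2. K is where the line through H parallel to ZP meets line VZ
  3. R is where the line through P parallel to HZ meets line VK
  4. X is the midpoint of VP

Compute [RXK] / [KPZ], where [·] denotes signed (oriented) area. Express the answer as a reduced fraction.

[RXK]:[KPZ] = -1/6

Set H = (0, 0), P = (1, 0), Z = (0, 1); any affine frame gives the same invariant.
1. V lies on line HP with HV:VP = 3:2 ⇒ V = (3/5, 0)
2. K is where the line through H parallel to ZP meets line VZ ⇒ K = (3/2, -3/2)
3. R is where the line through P parallel to HZ meets line VK ⇒ R = (1, -2/3)
4. X is the midpoint of VP ⇒ X = (4/5, 0)
2·[RXK] = -1/6, 2·[KPZ] = 1
[RXK]:[KPZ] = -1/6:1 = -1/6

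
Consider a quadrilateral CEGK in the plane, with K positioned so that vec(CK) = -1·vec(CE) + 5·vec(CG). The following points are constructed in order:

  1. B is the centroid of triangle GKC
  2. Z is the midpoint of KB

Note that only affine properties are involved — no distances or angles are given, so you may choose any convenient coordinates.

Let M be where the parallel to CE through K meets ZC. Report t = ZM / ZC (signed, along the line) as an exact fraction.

Choose coordinates C = (0, 0), E = (1, 0), G = (0, 1), K = (-1, 5).
1. B is the centroid of triangle GKC ⇒ B = (-1/3, 2)
2. Z is the midpoint of KB ⇒ Z = (-2/3, 7/2)
through K parallel to CE: direction (1, 0); meets ZC at M = (-20/21, 5)
M = Z + t·(C−Z) with t = -3/7

t = -3/7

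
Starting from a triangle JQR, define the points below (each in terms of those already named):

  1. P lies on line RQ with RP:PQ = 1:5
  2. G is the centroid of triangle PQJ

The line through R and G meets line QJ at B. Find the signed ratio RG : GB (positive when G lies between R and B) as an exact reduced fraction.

RG:GB = 13/5

Choose coordinates J = (0, 0), Q = (1, 0), R = (0, 1).
1. P lies on line RQ with RP:PQ = 1:5 ⇒ P = (1/6, 5/6)
2. G is the centroid of triangle PQJ ⇒ G = (7/18, 5/18)
line RG meets QJ at B = (7/13, 0)
G = R + t·(B−R) with t = 13/18, so RG:GB = 13/18:5/18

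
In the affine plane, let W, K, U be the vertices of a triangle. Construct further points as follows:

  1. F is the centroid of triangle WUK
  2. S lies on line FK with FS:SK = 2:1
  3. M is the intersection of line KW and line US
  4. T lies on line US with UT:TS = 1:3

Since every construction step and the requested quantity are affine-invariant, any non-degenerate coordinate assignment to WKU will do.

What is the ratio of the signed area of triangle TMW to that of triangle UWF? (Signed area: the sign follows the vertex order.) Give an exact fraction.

[TMW]:[UWF] = -49/24

Choose coordinates W = (0, 0), K = (1, 0), U = (0, 1).
1. F is the centroid of triangle WUK ⇒ F = (1/3, 1/3)
2. S lies on line FK with FS:SK = 2:1 ⇒ S = (7/9, 1/9)
3. M is the intersection of line KW and line US ⇒ M = (7/8, 0)
4. T lies on line US with UT:TS = 1:3 ⇒ T = (7/36, 7/9)
2·[TMW] = -49/72, 2·[UWF] = 1/3
[TMW]:[UWF] = -49/72:1/3 = -49/24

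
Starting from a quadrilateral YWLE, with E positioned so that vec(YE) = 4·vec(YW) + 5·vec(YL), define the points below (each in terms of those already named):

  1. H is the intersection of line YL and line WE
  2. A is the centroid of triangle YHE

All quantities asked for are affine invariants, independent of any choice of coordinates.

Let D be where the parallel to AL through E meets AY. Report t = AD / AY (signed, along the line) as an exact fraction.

t = -11/3

Choose coordinates Y = (0, 0), W = (1, 0), L = (0, 1), E = (4, 5).
1. H is the intersection of line YL and line WE ⇒ H = (0, -5/3)
2. A is the centroid of triangle YHE ⇒ A = (4/3, 10/9)
through E parallel to AL: direction (-4/3, -1/9); meets AY at D = (56/9, 140/27)
D = A + t·(Y−A) with t = -11/3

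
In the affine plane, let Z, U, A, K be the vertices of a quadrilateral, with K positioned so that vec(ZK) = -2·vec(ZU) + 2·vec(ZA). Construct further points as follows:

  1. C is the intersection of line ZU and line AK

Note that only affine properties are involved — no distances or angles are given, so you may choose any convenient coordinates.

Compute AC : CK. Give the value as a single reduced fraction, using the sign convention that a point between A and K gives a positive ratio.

Choose coordinates Z = (0, 0), U = (1, 0), A = (0, 1), K = (-2, 2).
1. C is the intersection of line ZU and line AK ⇒ C = (2, 0)
C = A + t·(K−A) with t = -1, so AC:CK = t:(1−t) = -1:2

AC:CK = -1/2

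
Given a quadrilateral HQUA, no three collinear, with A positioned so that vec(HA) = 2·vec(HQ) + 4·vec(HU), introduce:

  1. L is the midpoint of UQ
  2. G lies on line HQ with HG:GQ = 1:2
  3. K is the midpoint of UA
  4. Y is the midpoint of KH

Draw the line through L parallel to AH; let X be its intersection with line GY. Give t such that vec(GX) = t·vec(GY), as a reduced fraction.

t = 2/11

Choose coordinates H = (0, 0), Q = (1, 0), U = (0, 1), A = (2, 4).
1. L is the midpoint of UQ ⇒ L = (1/2, 1/2)
2. G lies on line HQ with HG:GQ = 1:2 ⇒ G = (1/3, 0)
3. K is the midpoint of UA ⇒ K = (1, 5/2)
4. Y is the midpoint of KH ⇒ Y = (1/2, 5/4)
through L parallel to AH: direction (-2, -4); meets GY at X = (4/11, 5/22)
X = G + t·(Y−G) with t = 2/11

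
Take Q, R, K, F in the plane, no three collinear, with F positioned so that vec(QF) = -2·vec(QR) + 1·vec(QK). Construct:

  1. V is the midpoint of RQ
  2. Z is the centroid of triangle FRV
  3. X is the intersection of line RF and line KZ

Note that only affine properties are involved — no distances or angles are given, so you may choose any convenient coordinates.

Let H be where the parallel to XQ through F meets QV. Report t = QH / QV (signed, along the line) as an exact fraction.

t = -16/5

Assign Q = (0, 0), R = (1, 0), K = (0, 1), F = (-2, 1) — the answer is frame-independent, so this choice is without loss of generality.
1. V is the midpoint of RQ ⇒ V = (1/2, 0)
2. Z is the centroid of triangle FRV ⇒ Z = (-1/6, 1/3)
3. X is the intersection of line RF and line KZ ⇒ X = (-2/13, 5/13)
through F parallel to XQ: direction (2/13, -5/13); meets QV at H = (-8/5, 0)
H = Q + t·(V−Q) with t = -16/5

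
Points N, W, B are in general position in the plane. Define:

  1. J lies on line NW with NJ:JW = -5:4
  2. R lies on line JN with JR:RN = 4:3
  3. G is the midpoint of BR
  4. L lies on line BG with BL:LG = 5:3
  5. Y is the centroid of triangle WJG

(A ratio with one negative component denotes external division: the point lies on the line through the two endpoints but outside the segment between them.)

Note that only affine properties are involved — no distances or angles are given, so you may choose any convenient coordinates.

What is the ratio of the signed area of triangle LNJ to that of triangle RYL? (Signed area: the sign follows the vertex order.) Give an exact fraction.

[LNJ]:[RYL] = 35/4

Work in coordinates with N = (0, 0), W = (1, 0), B = (0, 1).
1. J lies on line NW with NJ:JW = -5:4 ⇒ J = (5, 0)
2. R lies on line JN with JR:RN = 4:3 ⇒ R = (15/7, 0)
3. G is the midpoint of BR ⇒ G = (15/14, 1/2)
4. L lies on line BG with BL:LG = 5:3 ⇒ L = (75/112, 11/16)
5. Y is the centroid of triangle WJG ⇒ Y = (33/14, 1/6)
2·[LNJ] = 55/16, 2·[RYL] = 11/28
[LNJ]:[RYL] = 55/16:11/28 = 35/4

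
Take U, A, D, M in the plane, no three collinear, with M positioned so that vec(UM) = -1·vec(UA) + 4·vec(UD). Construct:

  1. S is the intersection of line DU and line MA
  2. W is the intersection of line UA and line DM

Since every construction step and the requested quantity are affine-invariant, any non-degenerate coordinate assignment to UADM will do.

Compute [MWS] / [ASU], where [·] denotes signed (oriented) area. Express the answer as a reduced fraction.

Set U = (0, 0), A = (1, 0), D = (0, 1), M = (-1, 4); any affine frame gives the same invariant.
1. S is the intersection of line DU and line MA ⇒ S = (0, 2)
2. W is the intersection of line UA and line DM ⇒ W = (1/3, 0)
2·[MWS] = 4/3, 2·[ASU] = 2
[MWS]:[ASU] = 4/3:2 = 2/3

[MWS]:[ASU] = 2/3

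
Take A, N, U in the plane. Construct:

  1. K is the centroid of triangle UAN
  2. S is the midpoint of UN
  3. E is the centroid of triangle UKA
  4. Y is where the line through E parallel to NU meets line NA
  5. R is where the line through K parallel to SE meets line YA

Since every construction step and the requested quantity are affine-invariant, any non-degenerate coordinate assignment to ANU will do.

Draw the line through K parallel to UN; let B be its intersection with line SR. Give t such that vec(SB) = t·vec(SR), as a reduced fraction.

t = 1/9

Work in coordinates with A = (0, 0), N = (1, 0), U = (0, 1).
1. K is the centroid of triangle UAN ⇒ K = (1/3, 1/3)
2. S is the midpoint of UN ⇒ S = (1/2, 1/2)
3. E is the centroid of triangle UKA ⇒ E = (1/9, 4/9)
4. Y is where the line through E parallel to NU meets line NA ⇒ Y = (5/9, 0)
5. R is where the line through K parallel to SE meets line YA ⇒ R = (-2, 0)
through K parallel to UN: direction (1, -1); meets SR at B = (2/9, 4/9)
B = S + t·(R−S) with t = 1/9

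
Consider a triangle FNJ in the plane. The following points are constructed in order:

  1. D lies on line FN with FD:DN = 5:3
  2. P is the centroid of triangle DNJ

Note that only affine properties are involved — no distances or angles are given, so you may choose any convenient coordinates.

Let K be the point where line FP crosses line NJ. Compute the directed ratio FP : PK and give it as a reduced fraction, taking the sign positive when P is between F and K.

FP:PK = 7

Assign F = (0, 0), N = (1, 0), J = (0, 1) — the answer is frame-independent, so this choice is without loss of generality.
1. D lies on line FN with FD:DN = 5:3 ⇒ D = (5/8, 0)
2. P is the centroid of triangle DNJ ⇒ P = (13/24, 1/3)
line FP meets NJ at K = (13/21, 8/21)
P = F + t·(K−F) with t = 7/8, so FP:PK = 7/8:1/8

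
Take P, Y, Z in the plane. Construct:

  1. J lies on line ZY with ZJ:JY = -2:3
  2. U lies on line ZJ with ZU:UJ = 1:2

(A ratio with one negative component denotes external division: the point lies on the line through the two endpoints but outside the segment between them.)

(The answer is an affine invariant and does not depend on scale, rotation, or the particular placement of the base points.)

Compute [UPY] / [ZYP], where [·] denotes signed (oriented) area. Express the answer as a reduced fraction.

Assign P = (0, 0), Y = (1, 0), Z = (0, 1) — the answer is frame-independent, so this choice is without loss of generality.
1. J lies on line ZY with ZJ:JY = -2:3 ⇒ J = (-2, 3)
2. U lies on line ZJ with ZU:UJ = 1:2 ⇒ U = (-2/3, 5/3)
2·[UPY] = 5/3, 2·[ZYP] = -1
[UPY]:[ZYP] = 5/3:-1 = -5/3

[UPY]:[ZYP] = -5/3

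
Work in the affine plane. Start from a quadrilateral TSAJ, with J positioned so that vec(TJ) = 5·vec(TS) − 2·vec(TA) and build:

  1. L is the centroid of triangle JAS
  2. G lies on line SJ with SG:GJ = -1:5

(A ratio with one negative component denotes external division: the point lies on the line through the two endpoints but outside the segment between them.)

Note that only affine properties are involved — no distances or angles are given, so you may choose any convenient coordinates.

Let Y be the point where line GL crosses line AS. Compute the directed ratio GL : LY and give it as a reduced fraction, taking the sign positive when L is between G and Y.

Assign T = (0, 0), S = (1, 0), A = (0, 1), J = (5, -2) — the answer is frame-independent, so this choice is without loss of generality.
1. L is the centroid of triangle JAS ⇒ L = (2, -1/3)
2. G lies on line SJ with SG:GJ = -1:5 ⇒ G = (0, 1/2)
line GL meets AS at Y = (6/7, 1/7)
L = G + t·(Y−G) with t = 7/3, so GL:LY = 7/3:-4/3

GL:LY = -7/4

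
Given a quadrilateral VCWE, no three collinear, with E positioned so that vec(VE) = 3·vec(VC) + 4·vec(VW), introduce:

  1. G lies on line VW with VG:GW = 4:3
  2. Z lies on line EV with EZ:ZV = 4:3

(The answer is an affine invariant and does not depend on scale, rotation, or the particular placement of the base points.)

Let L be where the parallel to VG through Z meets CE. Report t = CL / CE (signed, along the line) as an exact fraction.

t = 1/7

Choose coordinates V = (0, 0), C = (1, 0), W = (0, 1), E = (3, 4).
1. G lies on line VW with VG:GW = 4:3 ⇒ G = (0, 4/7)
2. Z lies on line EV with EZ:ZV = 4:3 ⇒ Z = (9/7, 12/7)
through Z parallel to VG: direction (0, 4/7); meets CE at L = (9/7, 4/7)
L = C + t·(E−C) with t = 1/7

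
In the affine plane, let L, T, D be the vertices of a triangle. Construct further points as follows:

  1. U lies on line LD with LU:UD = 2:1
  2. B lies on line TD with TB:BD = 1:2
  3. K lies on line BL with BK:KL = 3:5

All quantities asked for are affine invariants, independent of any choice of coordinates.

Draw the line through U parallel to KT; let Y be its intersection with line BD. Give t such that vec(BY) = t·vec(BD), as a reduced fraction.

Set L = (0, 0), T = (1, 0), D = (0, 1); any affine frame gives the same invariant.
1. U lies on line LD with LU:UD = 2:1 ⇒ U = (0, 2/3)
2. B lies on line TD with TB:BD = 1:2 ⇒ B = (2/3, 1/3)
3. K lies on line BL with BK:KL = 3:5 ⇒ K = (5/12, 5/24)
through U parallel to KT: direction (7/12, -5/24); meets BD at Y = (14/27, 13/27)
Y = B + t·(D−B) with t = 2/9

t = 2/9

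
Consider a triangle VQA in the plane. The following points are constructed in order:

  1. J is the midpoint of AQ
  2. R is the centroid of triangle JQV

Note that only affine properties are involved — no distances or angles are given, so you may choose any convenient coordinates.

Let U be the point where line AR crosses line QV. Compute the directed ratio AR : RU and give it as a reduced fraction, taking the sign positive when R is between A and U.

AR:RU = 5

Set V = (0, 0), Q = (1, 0), A = (0, 1); any affine frame gives the same invariant.
1. J is the midpoint of AQ ⇒ J = (1/2, 1/2)
2. R is the centroid of triangle JQV ⇒ R = (1/2, 1/6)
line AR meets QV at U = (3/5, 0)
R = A + t·(U−A) with t = 5/6, so AR:RU = 5/6:1/6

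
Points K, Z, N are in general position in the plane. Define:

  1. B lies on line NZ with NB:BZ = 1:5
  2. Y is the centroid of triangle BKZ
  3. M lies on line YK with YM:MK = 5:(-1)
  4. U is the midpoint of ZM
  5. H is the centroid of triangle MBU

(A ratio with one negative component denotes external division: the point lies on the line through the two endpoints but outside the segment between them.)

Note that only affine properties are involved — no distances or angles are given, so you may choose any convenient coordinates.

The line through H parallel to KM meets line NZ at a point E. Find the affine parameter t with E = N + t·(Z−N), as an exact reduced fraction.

Set K = (0, 0), Z = (1, 0), N = (0, 1); any affine frame gives the same invariant.
1. B lies on line NZ with NB:BZ = 1:5 ⇒ B = (1/6, 5/6)
2. Y is the centroid of triangle BKZ ⇒ Y = (7/18, 5/18)
3. M lies on line YK with YM:MK = 5:(-1) ⇒ M = (-7/72, -5/72)
4. U is the midpoint of ZM ⇒ U = (65/144, -5/144)
5. H is the centroid of triangle MBU ⇒ H = (25/144, 35/144)
through H parallel to KM: direction (-7/72, -5/72); meets NZ at E = (37/72, 35/72)
E = N + t·(Z−N) with t = 37/72

t = 37/72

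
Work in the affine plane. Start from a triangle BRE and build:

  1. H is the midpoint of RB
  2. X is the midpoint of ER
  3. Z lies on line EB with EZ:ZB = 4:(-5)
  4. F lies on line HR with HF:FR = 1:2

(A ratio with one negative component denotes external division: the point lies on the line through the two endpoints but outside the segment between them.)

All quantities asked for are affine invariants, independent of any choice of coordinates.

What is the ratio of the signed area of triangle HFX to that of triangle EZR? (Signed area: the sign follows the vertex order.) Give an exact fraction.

[HFX]:[EZR] = -1/48

Assign B = (0, 0), R = (1, 0), E = (0, 1) — the answer is frame-independent, so this choice is without loss of generality.
1. H is the midpoint of RB ⇒ H = (1/2, 0)
2. X is the midpoint of ER ⇒ X = (1/2, 1/2)
3. Z lies on line EB with EZ:ZB = 4:(-5) ⇒ Z = (0, 5)
4. F lies on line HR with HF:FR = 1:2 ⇒ F = (2/3, 0)
2·[HFX] = 1/12, 2·[EZR] = -4
[HFX]:[EZR] = 1/12:-4 = -1/48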